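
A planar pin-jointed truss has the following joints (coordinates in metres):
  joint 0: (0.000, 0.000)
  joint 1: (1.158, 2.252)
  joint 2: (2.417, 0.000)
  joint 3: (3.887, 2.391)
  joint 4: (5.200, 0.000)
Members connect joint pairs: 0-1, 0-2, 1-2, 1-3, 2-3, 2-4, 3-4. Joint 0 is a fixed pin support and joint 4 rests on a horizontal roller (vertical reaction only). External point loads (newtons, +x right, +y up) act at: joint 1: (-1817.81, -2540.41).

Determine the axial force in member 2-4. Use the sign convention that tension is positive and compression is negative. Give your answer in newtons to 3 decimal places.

-121.647

N=5 nodes, M=7 members, R=3 reactions → 2N=10, M+R=10
member 0 (0-1): L=2.5323, (cx,cy)=(0.4573,0.8893)
member 1 (0-2): L=2.4170, (cx,cy)=(1.0000,0.0000)
member 2 (1-2): L=2.5800, (cx,cy)=(0.4880,-0.8729)
member 3 (1-3): L=2.7325, (cx,cy)=(0.9987,0.0509)
member 4 (2-3): L=2.8067, (cx,cy)=(0.5237,0.8519)
member 5 (2-4): L=2.7830, (cx,cy)=(1.0000,0.0000)
member 6 (3-4): L=2.7278, (cx,cy)=(0.4813,-0.8765)
solve A·x = −loads:
  F[0-1] = -3105.6833 N (compression)
  F[0-2] = -397.5982 N (compression)
  F[1-2] = +269.3219 N (tension)
  F[1-3] = +266.5201 N (tension)
  F[2-3] = -275.9540 N (compression)
  F[2-4] = -121.6471 N (compression)
  F[3-4] = +252.7250 N (tension)
  Rx@0 = +1817.8100 N
  Ry@0 = +2761.9318 N
  Ry@4 = -221.5218 N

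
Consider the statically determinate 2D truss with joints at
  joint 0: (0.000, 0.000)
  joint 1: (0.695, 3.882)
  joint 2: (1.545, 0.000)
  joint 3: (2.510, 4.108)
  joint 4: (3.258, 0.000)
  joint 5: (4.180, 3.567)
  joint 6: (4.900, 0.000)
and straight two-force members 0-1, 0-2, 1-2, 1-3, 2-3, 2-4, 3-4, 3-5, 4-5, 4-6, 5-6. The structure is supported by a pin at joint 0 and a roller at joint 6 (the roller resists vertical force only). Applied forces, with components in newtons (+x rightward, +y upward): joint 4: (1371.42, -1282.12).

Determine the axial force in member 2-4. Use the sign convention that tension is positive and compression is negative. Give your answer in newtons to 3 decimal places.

1633.932

N=7 nodes, M=11 members, R=3 reactions → 2N=14, M+R=14
member 0 (0-1): L=3.9437, (cx,cy)=(0.1762,0.9843)
member 1 (0-2): L=1.5450, (cx,cy)=(1.0000,0.0000)
member 2 (1-2): L=3.9740, (cx,cy)=(0.2139,-0.9769)
member 3 (1-3): L=1.8290, (cx,cy)=(0.9923,0.1236)
member 4 (2-3): L=4.2198, (cx,cy)=(0.2287,0.9735)
member 5 (2-4): L=1.7130, (cx,cy)=(1.0000,0.0000)
member 6 (3-4): L=4.1755, (cx,cy)=(0.1791,-0.9838)
member 7 (3-5): L=1.7554, (cx,cy)=(0.9513,-0.3082)
member 8 (4-5): L=3.6842, (cx,cy)=(0.2503,0.9682)
member 9 (4-6): L=1.6420, (cx,cy)=(1.0000,0.0000)
member 10 (5-6): L=3.6389, (cx,cy)=(0.1979,-0.9802)
solve A·x = −loads:
  F[0-1] = -436.4722 N (compression)
  F[0-2] = +1448.3392 N (tension)
  F[1-2] = +418.6020 N (tension)
  F[1-3] = -167.7403 N (compression)
  F[2-3] = -420.0452 N (compression)
  F[2-4] = +1633.9319 N (tension)
  F[3-4] = +555.9375 N (tension)
  F[3-5] = -380.6281 N (compression)
  F[4-5] = +759.3377 N (tension)
  F[4-6] = +172.0731 N (tension)
  F[5-6] = -869.6721 N (compression)
  Rx@0 = -1371.4200 N
  Ry@0 = +429.6410 N
  Ry@6 = +852.4790 N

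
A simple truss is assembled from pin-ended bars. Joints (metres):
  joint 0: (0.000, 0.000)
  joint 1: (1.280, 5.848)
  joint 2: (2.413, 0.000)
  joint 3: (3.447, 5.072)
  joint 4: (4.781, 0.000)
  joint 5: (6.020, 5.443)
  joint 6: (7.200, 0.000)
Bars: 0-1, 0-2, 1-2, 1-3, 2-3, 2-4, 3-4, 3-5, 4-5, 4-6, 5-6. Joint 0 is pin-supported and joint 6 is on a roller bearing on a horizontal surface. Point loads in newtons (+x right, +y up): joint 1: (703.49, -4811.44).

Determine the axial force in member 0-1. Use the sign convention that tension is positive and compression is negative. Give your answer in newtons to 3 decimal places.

-3464.810

N=7 nodes, M=11 members, R=3 reactions → 2N=14, M+R=14
member 0 (0-1): L=5.9864, (cx,cy)=(0.2138,0.9769)
member 1 (0-2): L=2.4130, (cx,cy)=(1.0000,0.0000)
member 2 (1-2): L=5.9567, (cx,cy)=(0.1902,-0.9817)
member 3 (1-3): L=2.3018, (cx,cy)=(0.9415,-0.3371)
member 4 (2-3): L=5.1763, (cx,cy)=(0.1998,0.9798)
member 5 (2-4): L=2.3680, (cx,cy)=(1.0000,0.0000)
member 6 (3-4): L=5.2445, (cx,cy)=(0.2544,-0.9671)
member 7 (3-5): L=2.5996, (cx,cy)=(0.9898,0.1427)
member 8 (4-5): L=5.5822, (cx,cy)=(0.2220,0.9751)
member 9 (4-6): L=2.4190, (cx,cy)=(1.0000,0.0000)
member 10 (5-6): L=5.5694, (cx,cy)=(0.2119,-0.9773)
solve A·x = −loads:
  F[0-1] = -3464.8104 N (compression)
  F[0-2] = +1444.3234 N (tension)
  F[1-2] = -995.5282 N (compression)
  F[1-3] = -1333.0083 N (compression)
  F[2-3] = +997.4574 N (tension)
  F[2-4] = +1055.7217 N (tension)
  F[3-4] = -1573.0268 N (compression)
  F[3-5] = -662.3837 N (compression)
  F[4-5] = +1560.2046 N (tension)
  F[4-6] = +309.3099 N (tension)
  F[5-6] = -1459.9004 N (compression)
  Rx@0 = -703.4900 N
  Ry@0 = +3384.6827 N
  Ry@6 = +1426.7573 N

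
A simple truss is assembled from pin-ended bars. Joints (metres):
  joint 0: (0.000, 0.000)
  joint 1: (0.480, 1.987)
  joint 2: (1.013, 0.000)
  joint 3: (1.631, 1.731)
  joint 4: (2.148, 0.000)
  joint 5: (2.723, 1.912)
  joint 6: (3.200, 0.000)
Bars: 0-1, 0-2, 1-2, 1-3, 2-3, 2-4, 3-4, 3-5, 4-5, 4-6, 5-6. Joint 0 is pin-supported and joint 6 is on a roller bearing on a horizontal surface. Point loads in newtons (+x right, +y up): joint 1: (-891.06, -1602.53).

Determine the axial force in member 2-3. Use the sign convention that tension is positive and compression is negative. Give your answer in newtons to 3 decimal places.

N=7 nodes, M=11 members, R=3 reactions → 2N=14, M+R=14
member 0 (0-1): L=2.0442, (cx,cy)=(0.2348,0.9720)
member 1 (0-2): L=1.0130, (cx,cy)=(1.0000,0.0000)
member 2 (1-2): L=2.0572, (cx,cy)=(0.2591,-0.9659)
member 3 (1-3): L=1.1791, (cx,cy)=(0.9761,-0.2171)
member 4 (2-3): L=1.8380, (cx,cy)=(0.3362,0.9418)
member 5 (2-4): L=1.1350, (cx,cy)=(1.0000,0.0000)
member 6 (3-4): L=1.8066, (cx,cy)=(0.2862,-0.9582)
member 7 (3-5): L=1.1069, (cx,cy)=(0.9865,0.1635)
member 8 (4-5): L=1.9966, (cx,cy)=(0.2880,0.9576)
member 9 (4-6): L=1.0520, (cx,cy)=(1.0000,0.0000)
member 10 (5-6): L=1.9706, (cx,cy)=(0.2421,-0.9703)
solve A·x = −loads:
  F[0-1] = -1970.5396 N (compression)
  F[0-2] = -428.3460 N (compression)
  F[1-2] = +239.6334 N (tension)
  F[1-3] = +375.2106 N (tension)
  F[2-3] = -245.7595 N (compression)
  F[2-4] = -283.6283 N (compression)
  F[3-4] = +357.9166 N (tension)
  F[3-5] = +183.6721 N (tension)
  F[4-5] = -358.1195 N (compression)
  F[4-6] = -78.0646 N (compression)
  F[5-6] = +322.5038 N (tension)
  Rx@0 = +891.0600 N
  Ry@0 = +1915.4431 N
  Ry@6 = -312.9131 N

-245.759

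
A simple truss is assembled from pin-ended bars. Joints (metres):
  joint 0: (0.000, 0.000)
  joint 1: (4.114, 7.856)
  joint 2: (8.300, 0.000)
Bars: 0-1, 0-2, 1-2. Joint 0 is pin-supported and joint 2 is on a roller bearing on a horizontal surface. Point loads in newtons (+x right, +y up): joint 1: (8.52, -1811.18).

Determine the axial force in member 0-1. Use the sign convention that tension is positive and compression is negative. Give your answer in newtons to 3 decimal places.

-1022.014

N=3 nodes, M=3 members, R=3 reactions → 2N=6, M+R=6
member 0 (0-1): L=8.8680, (cx,cy)=(0.4639,0.8859)
member 1 (0-2): L=8.3000, (cx,cy)=(1.0000,0.0000)
member 2 (1-2): L=8.9016, (cx,cy)=(0.4703,-0.8825)
solve A·x = −loads:
  F[0-1] = -1022.0136 N (compression)
  F[0-2] = +482.6467 N (tension)
  F[1-2] = -1026.3619 N (compression)
  Rx@0 = -8.5200 N
  Ry@0 = +905.3815 N
  Ry@2 = +905.7985 N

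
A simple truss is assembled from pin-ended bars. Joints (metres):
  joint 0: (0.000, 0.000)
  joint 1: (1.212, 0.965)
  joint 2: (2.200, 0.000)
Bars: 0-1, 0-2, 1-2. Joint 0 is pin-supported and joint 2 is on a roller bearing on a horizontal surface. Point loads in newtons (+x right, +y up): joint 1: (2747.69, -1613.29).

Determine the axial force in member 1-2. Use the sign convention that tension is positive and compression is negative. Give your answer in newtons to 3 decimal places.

N=3 nodes, M=3 members, R=3 reactions → 2N=6, M+R=6
member 0 (0-1): L=1.5492, (cx,cy)=(0.7823,0.6229)
member 1 (0-2): L=2.2000, (cx,cy)=(1.0000,0.0000)
member 2 (1-2): L=1.3811, (cx,cy)=(0.7154,-0.6987)
solve A·x = −loads:
  F[0-1] = +771.7709 N (tension)
  F[0-2] = +2143.9220 N (tension)
  F[1-2] = -2996.8803 N (compression)
  Rx@0 = -2747.6900 N
  Ry@0 = -480.7229 N
  Ry@2 = +2094.0129 N

-2996.880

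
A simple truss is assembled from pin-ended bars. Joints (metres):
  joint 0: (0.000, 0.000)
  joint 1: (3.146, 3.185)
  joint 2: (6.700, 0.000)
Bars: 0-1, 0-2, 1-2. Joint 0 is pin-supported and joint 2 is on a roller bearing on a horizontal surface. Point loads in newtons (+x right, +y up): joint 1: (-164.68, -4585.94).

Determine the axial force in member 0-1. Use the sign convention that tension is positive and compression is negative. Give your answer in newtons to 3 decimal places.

N=3 nodes, M=3 members, R=3 reactions → 2N=6, M+R=6
member 0 (0-1): L=4.4768, (cx,cy)=(0.7027,0.7114)
member 1 (0-2): L=6.7000, (cx,cy)=(1.0000,0.0000)
member 2 (1-2): L=4.7723, (cx,cy)=(0.7447,-0.6674)
solve A·x = −loads:
  F[0-1] = -3529.2557 N (compression)
  F[0-2] = +2315.4605 N (tension)
  F[1-2] = -3109.2131 N (compression)
  Rx@0 = +164.6800 N
  Ry@0 = +2510.8861 N
  Ry@2 = +2075.0539 N

-3529.256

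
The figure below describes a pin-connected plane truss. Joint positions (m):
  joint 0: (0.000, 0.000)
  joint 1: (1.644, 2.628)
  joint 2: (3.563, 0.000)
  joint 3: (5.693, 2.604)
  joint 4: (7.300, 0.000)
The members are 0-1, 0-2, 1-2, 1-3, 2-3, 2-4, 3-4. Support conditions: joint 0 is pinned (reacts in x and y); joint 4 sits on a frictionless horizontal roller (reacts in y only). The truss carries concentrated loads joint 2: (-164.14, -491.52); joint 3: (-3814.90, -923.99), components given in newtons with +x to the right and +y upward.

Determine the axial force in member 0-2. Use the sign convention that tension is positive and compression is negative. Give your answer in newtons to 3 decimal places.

-2843.101

N=5 nodes, M=7 members, R=3 reactions → 2N=10, M+R=10
member 0 (0-1): L=3.0999, (cx,cy)=(0.5303,0.8478)
member 1 (0-2): L=3.5630, (cx,cy)=(1.0000,0.0000)
member 2 (1-2): L=3.2541, (cx,cy)=(0.5897,-0.8076)
member 3 (1-3): L=4.0491, (cx,cy)=(1.0000,-0.0059)
member 4 (2-3): L=3.3642, (cx,cy)=(0.6331,0.7740)
member 5 (2-4): L=3.7370, (cx,cy)=(1.0000,0.0000)
member 6 (3-4): L=3.0599, (cx,cy)=(0.5252,-0.8510)
solve A·x = −loads:
  F[0-1] = -2141.8793 N (compression)
  F[0-2] = -2843.1010 N (compression)
  F[1-2] = +2266.5784 N (tension)
  F[1-3] = -2472.6376 N (compression)
  F[2-3] = -1729.8663 N (compression)
  F[2-4] = -247.0572 N (compression)
  F[3-4] = +470.4302 N (tension)
  Rx@0 = +3979.0400 N
  Ry@0 = +1815.8441 N
  Ry@4 = -400.3341 N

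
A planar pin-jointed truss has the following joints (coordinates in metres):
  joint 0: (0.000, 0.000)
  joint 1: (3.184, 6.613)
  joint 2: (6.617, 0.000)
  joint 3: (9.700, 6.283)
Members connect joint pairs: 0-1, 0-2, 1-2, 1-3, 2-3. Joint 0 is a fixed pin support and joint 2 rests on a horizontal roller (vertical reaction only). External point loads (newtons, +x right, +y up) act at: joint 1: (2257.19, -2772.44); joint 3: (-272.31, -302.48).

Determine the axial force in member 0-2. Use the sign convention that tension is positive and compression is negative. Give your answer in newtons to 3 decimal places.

1647.939

N=4 nodes, M=5 members, R=3 reactions → 2N=8, M+R=8
member 0 (0-1): L=7.3396, (cx,cy)=(0.4338,0.9010)
member 1 (0-2): L=6.6170, (cx,cy)=(1.0000,0.0000)
member 2 (1-2): L=7.4510, (cx,cy)=(0.4607,-0.8875)
member 3 (1-3): L=6.5244, (cx,cy)=(0.9987,-0.0506)
member 4 (2-3): L=6.9986, (cx,cy)=(0.4405,0.8977)
solve A·x = −loads:
  F[0-1] = +776.6989 N (tension)
  F[0-2] = +1647.9391 N (tension)
  F[1-2] = -3905.3494 N (compression)
  F[1-3] = -121.0373 N (compression)
  F[2-3] = -343.7522 N (compression)
  Rx@0 = -1984.8800 N
  Ry@0 = -699.8085 N
  Ry@2 = +3774.7285 N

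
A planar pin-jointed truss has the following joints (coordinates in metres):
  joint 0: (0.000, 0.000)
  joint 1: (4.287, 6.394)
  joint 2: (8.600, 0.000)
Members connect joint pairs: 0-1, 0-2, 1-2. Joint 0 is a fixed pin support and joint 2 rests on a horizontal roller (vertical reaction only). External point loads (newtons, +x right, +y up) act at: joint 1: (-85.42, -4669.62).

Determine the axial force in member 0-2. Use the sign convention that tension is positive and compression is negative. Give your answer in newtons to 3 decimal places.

1527.319

N=3 nodes, M=3 members, R=3 reactions → 2N=6, M+R=6
member 0 (0-1): L=7.6982, (cx,cy)=(0.5569,0.8306)
member 1 (0-2): L=8.6000, (cx,cy)=(1.0000,0.0000)
member 2 (1-2): L=7.7127, (cx,cy)=(0.5592,-0.8290)
solve A·x = −loads:
  F[0-1] = -2895.9917 N (compression)
  F[0-2] = +1527.3190 N (tension)
  F[1-2] = -2731.2081 N (compression)
  Rx@0 = +85.4200 N
  Ry@0 = +2405.3775 N
  Ry@2 = +2264.2425 N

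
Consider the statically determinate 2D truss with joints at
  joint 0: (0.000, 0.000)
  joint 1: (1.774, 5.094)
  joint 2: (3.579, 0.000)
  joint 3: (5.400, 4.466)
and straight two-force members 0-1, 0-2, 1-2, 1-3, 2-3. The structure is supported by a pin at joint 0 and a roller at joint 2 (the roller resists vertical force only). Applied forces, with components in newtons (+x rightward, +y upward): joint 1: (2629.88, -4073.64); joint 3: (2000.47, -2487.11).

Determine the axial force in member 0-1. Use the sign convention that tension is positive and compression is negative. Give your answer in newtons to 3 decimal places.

5771.407

N=4 nodes, M=5 members, R=3 reactions → 2N=8, M+R=8
member 0 (0-1): L=5.3941, (cx,cy)=(0.3289,0.9444)
member 1 (0-2): L=3.5790, (cx,cy)=(1.0000,0.0000)
member 2 (1-2): L=5.4043, (cx,cy)=(0.3340,-0.9426)
member 3 (1-3): L=3.6800, (cx,cy)=(0.9853,-0.1707)
member 4 (2-3): L=4.8230, (cx,cy)=(0.3776,0.9260)
solve A·x = −loads:
  F[0-1] = +5771.4071 N (tension)
  F[0-2] = +2732.2489 N (tension)
  F[1-2] = -10621.5927 N (compression)
  F[1-3] = +2857.6559 N (tension)
  F[2-3] = -2159.2662 N (compression)
  Rx@0 = -4630.3500 N
  Ry@0 = -5450.3534 N
  Ry@2 = +12011.1034 N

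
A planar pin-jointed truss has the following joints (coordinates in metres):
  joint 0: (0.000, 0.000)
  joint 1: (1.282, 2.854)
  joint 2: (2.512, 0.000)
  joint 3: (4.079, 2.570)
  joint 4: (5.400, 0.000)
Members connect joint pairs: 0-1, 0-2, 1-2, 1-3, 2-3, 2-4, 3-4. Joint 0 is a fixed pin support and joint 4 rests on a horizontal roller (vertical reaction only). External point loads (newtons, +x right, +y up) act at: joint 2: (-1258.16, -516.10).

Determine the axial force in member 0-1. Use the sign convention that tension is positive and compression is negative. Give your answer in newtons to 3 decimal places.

N=5 nodes, M=7 members, R=3 reactions → 2N=10, M+R=10
member 0 (0-1): L=3.1287, (cx,cy)=(0.4098,0.9122)
member 1 (0-2): L=2.5120, (cx,cy)=(1.0000,0.0000)
member 2 (1-2): L=3.1078, (cx,cy)=(0.3958,-0.9183)
member 3 (1-3): L=2.8114, (cx,cy)=(0.9949,-0.1010)
member 4 (2-3): L=3.0100, (cx,cy)=(0.5206,0.8538)
member 5 (2-4): L=2.8880, (cx,cy)=(1.0000,0.0000)
member 6 (3-4): L=2.8896, (cx,cy)=(0.4572,-0.8894)
solve A·x = −loads:
  F[0-1] = -302.5861 N (compression)
  F[0-2] = -1134.1744 N (compression)
  F[1-2] = +328.6507 N (tension)
  F[1-3] = -255.3661 N (compression)
  F[2-3] = +250.9765 N (tension)
  F[2-4] = +123.4041 N (tension)
  F[3-4] = -269.9407 N (compression)
  Rx@0 = +1258.1600 N
  Ry@0 = +276.0179 N
  Ry@4 = +240.0821 N

-302.586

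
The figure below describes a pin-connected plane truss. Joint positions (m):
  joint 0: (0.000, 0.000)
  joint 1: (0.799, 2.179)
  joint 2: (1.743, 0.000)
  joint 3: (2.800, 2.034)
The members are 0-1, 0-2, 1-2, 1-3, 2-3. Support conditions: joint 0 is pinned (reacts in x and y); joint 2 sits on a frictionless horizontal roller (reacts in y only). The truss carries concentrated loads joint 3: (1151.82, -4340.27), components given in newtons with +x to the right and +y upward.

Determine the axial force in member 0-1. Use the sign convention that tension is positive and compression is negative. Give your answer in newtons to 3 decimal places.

N=4 nodes, M=5 members, R=3 reactions → 2N=8, M+R=8
member 0 (0-1): L=2.3209, (cx,cy)=(0.3443,0.9389)
member 1 (0-2): L=1.7430, (cx,cy)=(1.0000,0.0000)
member 2 (1-2): L=2.3747, (cx,cy)=(0.3975,-0.9176)
member 3 (1-3): L=2.0062, (cx,cy)=(0.9974,-0.0723)
member 4 (2-3): L=2.2922, (cx,cy)=(0.4611,0.8873)
solve A·x = −loads:
  F[0-1] = +4235.0534 N (tension)
  F[0-2] = -306.1704 N (compression)
  F[1-2] = -4592.5861 N (compression)
  F[1-3] = +3292.2669 N (tension)
  F[2-3] = -4623.1796 N (compression)
  Rx@0 = -1151.8200 N
  Ry@0 = -3976.1717 N
  Ry@2 = +8316.4417 N

4235.053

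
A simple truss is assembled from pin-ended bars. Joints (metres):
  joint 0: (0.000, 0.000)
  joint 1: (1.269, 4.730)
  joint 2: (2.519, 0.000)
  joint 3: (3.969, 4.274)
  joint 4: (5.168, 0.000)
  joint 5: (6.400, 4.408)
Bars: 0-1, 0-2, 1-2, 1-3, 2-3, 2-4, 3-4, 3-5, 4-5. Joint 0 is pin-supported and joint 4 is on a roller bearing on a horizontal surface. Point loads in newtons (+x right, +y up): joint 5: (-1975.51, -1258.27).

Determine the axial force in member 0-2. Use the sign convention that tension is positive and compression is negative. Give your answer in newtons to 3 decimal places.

-1603.922

N=6 nodes, M=9 members, R=3 reactions → 2N=12, M+R=12
member 0 (0-1): L=4.8973, (cx,cy)=(0.2591,0.9658)
member 1 (0-2): L=2.5190, (cx,cy)=(1.0000,0.0000)
member 2 (1-2): L=4.8924, (cx,cy)=(0.2555,-0.9668)
member 3 (1-3): L=2.7382, (cx,cy)=(0.9860,-0.1665)
member 4 (2-3): L=4.5133, (cx,cy)=(0.3213,0.9470)
member 5 (2-4): L=2.6490, (cx,cy)=(1.0000,0.0000)
member 6 (3-4): L=4.4390, (cx,cy)=(0.2701,-0.9628)
member 7 (3-5): L=2.4347, (cx,cy)=(0.9985,0.0550)
member 8 (4-5): L=4.5769, (cx,cy)=(0.2692,0.9631)
solve A·x = −loads:
  F[0-1] = -1434.0148 N (compression)
  F[0-2] = -1603.9225 N (compression)
  F[1-2] = +1567.4539 N (tension)
  F[1-3] = -783.0045 N (compression)
  F[2-3] = -1600.2655 N (compression)
  F[2-4] = -689.3137 N (compression)
  F[3-4] = +1344.0852 N (tension)
  F[3-5] = -1651.7456 N (compression)
  F[4-5] = -1212.0989 N (compression)
  Rx@0 = +1975.5100 N
  Ry@0 = +1385.0347 N
  Ry@4 = -126.7647 N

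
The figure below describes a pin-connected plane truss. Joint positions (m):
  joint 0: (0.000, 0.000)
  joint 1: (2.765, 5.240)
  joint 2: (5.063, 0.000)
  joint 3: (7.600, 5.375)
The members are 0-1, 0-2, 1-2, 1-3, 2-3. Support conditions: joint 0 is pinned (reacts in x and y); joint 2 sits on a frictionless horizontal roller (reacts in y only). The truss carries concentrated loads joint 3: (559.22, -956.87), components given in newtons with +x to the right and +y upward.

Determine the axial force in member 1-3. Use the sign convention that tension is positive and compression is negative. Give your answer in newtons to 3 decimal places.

1024.762

N=4 nodes, M=5 members, R=3 reactions → 2N=8, M+R=8
member 0 (0-1): L=5.9248, (cx,cy)=(0.4667,0.8844)
member 1 (0-2): L=5.0630, (cx,cy)=(1.0000,0.0000)
member 2 (1-2): L=5.7217, (cx,cy)=(0.4016,-0.9158)
member 3 (1-3): L=4.8369, (cx,cy)=(0.9996,0.0279)
member 4 (2-3): L=5.9437, (cx,cy)=(0.4268,0.9043)
solve A·x = −loads:
  F[0-1] = +1213.3957 N (tension)
  F[0-2] = -7.0539 N (compression)
  F[1-2] = -1140.5868 N (compression)
  F[1-3] = +1024.7618 N (tension)
  F[2-3] = -1089.7302 N (compression)
  Rx@0 = -559.2200 N
  Ry@0 = -1073.1556 N
  Ry@2 = +2030.0256 N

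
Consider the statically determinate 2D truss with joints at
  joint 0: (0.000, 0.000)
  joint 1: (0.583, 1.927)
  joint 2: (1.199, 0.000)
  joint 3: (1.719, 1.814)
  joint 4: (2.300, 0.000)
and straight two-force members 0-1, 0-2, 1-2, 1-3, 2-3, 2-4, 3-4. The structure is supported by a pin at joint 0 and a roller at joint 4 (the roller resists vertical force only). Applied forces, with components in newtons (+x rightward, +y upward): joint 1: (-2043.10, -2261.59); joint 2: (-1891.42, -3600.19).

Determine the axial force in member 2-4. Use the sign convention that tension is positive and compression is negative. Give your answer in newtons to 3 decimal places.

236.466

N=5 nodes, M=7 members, R=3 reactions → 2N=10, M+R=10
member 0 (0-1): L=2.0133, (cx,cy)=(0.2896,0.9572)
member 1 (0-2): L=1.1990, (cx,cy)=(1.0000,0.0000)
member 2 (1-2): L=2.0231, (cx,cy)=(0.3045,-0.9525)
member 3 (1-3): L=1.1416, (cx,cy)=(0.9951,-0.0990)
member 4 (2-3): L=1.8871, (cx,cy)=(0.2756,0.9613)
member 5 (2-4): L=1.1010, (cx,cy)=(1.0000,0.0000)
member 6 (3-4): L=1.9048, (cx,cy)=(0.3050,-0.9523)
solve A·x = −loads:
  F[0-1] = -5352.8323 N (compression)
  F[0-2] = -2384.4468 N (compression)
  F[1-2] = +3050.0613 N (tension)
  F[1-3] = -437.8327 N (compression)
  F[2-3] = +722.9479 N (tension)
  F[2-4] = +236.4664 N (tension)
  F[3-4] = -775.2403 N (compression)
  Rx@0 = +3934.5200 N
  Ry@0 = +5123.4839 N
  Ry@4 = +738.2961 N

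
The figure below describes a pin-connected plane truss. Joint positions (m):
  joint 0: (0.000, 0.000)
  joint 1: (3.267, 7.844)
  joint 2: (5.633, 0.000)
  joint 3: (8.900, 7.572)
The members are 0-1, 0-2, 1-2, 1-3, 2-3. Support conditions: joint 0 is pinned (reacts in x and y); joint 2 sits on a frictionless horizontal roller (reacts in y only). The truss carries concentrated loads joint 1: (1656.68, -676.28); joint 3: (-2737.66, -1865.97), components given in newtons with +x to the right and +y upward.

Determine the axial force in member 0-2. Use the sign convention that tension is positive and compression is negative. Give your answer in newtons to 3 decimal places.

-841.528

N=4 nodes, M=5 members, R=3 reactions → 2N=8, M+R=8
member 0 (0-1): L=8.4972, (cx,cy)=(0.3845,0.9231)
member 1 (0-2): L=5.6330, (cx,cy)=(1.0000,0.0000)
member 2 (1-2): L=8.1931, (cx,cy)=(0.2888,-0.9574)
member 3 (1-3): L=5.6396, (cx,cy)=(0.9988,-0.0482)
member 4 (2-3): L=8.2467, (cx,cy)=(0.3962,0.9182)
solve A·x = −loads:
  F[0-1] = -622.7912 N (compression)
  F[0-2] = -841.5282 N (compression)
  F[1-2] = -10.3904 N (compression)
  F[1-3] = -1895.3370 N (compression)
  F[2-3] = -2131.8017 N (compression)
  Rx@0 = +1080.9800 N
  Ry@0 = +574.9189 N
  Ry@2 = +1967.3311 N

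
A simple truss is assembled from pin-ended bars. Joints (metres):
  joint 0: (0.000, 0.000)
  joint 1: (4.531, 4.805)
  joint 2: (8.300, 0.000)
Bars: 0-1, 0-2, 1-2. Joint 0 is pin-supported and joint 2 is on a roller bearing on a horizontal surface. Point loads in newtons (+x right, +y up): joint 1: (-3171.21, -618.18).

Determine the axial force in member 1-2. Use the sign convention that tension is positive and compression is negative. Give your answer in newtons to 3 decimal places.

N=3 nodes, M=3 members, R=3 reactions → 2N=6, M+R=6
member 0 (0-1): L=6.6044, (cx,cy)=(0.6861,0.7275)
member 1 (0-2): L=8.3000, (cx,cy)=(1.0000,0.0000)
member 2 (1-2): L=6.1068, (cx,cy)=(0.6172,-0.7868)
solve A·x = −loads:
  F[0-1] = -2909.1986 N (compression)
  F[0-2] = -1175.3291 N (compression)
  F[1-2] = +1904.3609 N (tension)
  Rx@0 = +3171.2100 N
  Ry@0 = +2116.5764 N
  Ry@2 = -1498.3964 N

1904.361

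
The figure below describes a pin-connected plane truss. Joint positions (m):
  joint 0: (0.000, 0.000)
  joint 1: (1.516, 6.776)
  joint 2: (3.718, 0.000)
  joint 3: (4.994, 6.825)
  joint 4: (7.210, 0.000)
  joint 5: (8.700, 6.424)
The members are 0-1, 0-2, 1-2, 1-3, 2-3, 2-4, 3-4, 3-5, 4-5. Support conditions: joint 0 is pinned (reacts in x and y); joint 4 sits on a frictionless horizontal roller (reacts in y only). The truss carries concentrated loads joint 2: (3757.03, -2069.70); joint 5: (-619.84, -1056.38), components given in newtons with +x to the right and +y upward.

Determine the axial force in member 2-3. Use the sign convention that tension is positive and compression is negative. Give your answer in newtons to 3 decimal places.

N=6 nodes, M=9 members, R=3 reactions → 2N=12, M+R=12
member 0 (0-1): L=6.9435, (cx,cy)=(0.2183,0.9759)
member 1 (0-2): L=3.7180, (cx,cy)=(1.0000,0.0000)
member 2 (1-2): L=7.1248, (cx,cy)=(0.3091,-0.9510)
member 3 (1-3): L=3.4783, (cx,cy)=(0.9999,0.0141)
member 4 (2-3): L=6.9433, (cx,cy)=(0.1838,0.9830)
member 5 (2-4): L=3.4920, (cx,cy)=(1.0000,0.0000)
member 6 (3-4): L=7.1757, (cx,cy)=(0.3088,-0.9511)
member 7 (3-5): L=3.7276, (cx,cy)=(0.9942,-0.1076)
member 8 (4-5): L=6.5945, (cx,cy)=(0.2259,0.9741)
solve A·x = −loads:
  F[0-1] = -1369.4094 N (compression)
  F[0-2] = +3436.1775 N (tension)
  F[1-2] = +1394.3521 N (tension)
  F[1-3] = -729.9993 N (compression)
  F[2-3] = +756.4966 N (tension)
  F[2-4] = -28.9386 N (compression)
  F[3-4] = -729.4180 N (compression)
  F[3-5] = -367.7781 N (compression)
  F[4-5] = -1125.0370 N (compression)
  Rx@0 = -3137.1900 N
  Ry@0 = +1336.3715 N
  Ry@4 = +1789.7085 N

756.497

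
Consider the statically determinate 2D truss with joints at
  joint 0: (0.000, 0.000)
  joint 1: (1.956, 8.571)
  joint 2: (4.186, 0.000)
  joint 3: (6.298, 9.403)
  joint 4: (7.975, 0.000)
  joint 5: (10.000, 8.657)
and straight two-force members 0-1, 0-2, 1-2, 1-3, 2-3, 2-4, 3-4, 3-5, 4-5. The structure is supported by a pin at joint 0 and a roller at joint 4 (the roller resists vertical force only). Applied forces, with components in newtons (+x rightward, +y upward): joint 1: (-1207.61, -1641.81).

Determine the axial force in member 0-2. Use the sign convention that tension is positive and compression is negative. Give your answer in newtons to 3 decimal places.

-628.640

N=6 nodes, M=9 members, R=3 reactions → 2N=12, M+R=12
member 0 (0-1): L=8.7914, (cx,cy)=(0.2225,0.9749)
member 1 (0-2): L=4.1860, (cx,cy)=(1.0000,0.0000)
member 2 (1-2): L=8.8564, (cx,cy)=(0.2518,-0.9678)
member 3 (1-3): L=4.4210, (cx,cy)=(0.9821,0.1882)
member 4 (2-3): L=9.6373, (cx,cy)=(0.2191,0.9757)
member 5 (2-4): L=3.7890, (cx,cy)=(1.0000,0.0000)
member 6 (3-4): L=9.5514, (cx,cy)=(0.1756,-0.9845)
member 7 (3-5): L=3.7764, (cx,cy)=(0.9803,-0.1975)
member 8 (4-5): L=8.8907, (cx,cy)=(0.2278,0.9737)
solve A·x = −loads:
  F[0-1] = -2602.2133 N (compression)
  F[0-2] = -628.6404 N (compression)
  F[1-2] = +999.6137 N (tension)
  F[1-3] = +383.7986 N (tension)
  F[2-3] = -991.5085 N (compression)
  F[2-4] = -159.6526 N (compression)
  F[3-4] = +909.3034 N (tension)
  F[3-5] = +0.0000 N (tension)
  F[4-5] = -0.0000 N (compression)
  Rx@0 = +1207.6100 N
  Ry@0 = +2536.9881 N
  Ry@4 = -895.1781 N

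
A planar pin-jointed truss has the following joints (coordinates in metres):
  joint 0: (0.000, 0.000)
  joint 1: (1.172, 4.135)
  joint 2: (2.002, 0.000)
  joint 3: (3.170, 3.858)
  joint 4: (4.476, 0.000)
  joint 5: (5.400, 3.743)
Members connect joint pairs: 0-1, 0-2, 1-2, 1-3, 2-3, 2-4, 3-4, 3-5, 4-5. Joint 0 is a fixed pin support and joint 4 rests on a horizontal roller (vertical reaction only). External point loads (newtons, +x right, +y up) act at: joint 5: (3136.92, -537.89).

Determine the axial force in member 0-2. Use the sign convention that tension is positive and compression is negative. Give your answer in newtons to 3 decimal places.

N=6 nodes, M=9 members, R=3 reactions → 2N=12, M+R=12
member 0 (0-1): L=4.2979, (cx,cy)=(0.2727,0.9621)
member 1 (0-2): L=2.0020, (cx,cy)=(1.0000,0.0000)
member 2 (1-2): L=4.2175, (cx,cy)=(0.1968,-0.9804)
member 3 (1-3): L=2.0171, (cx,cy)=(0.9905,-0.1373)
member 4 (2-3): L=4.0309, (cx,cy)=(0.2898,0.9571)
member 5 (2-4): L=2.4740, (cx,cy)=(1.0000,0.0000)
member 6 (3-4): L=4.0731, (cx,cy)=(0.3206,-0.9472)
member 7 (3-5): L=2.2330, (cx,cy)=(0.9987,-0.0515)
member 8 (4-5): L=3.8554, (cx,cy)=(0.2397,0.9709)
solve A·x = −loads:
  F[0-1] = +2841.9562 N (tension)
  F[0-2] = +2361.9404 N (tension)
  F[1-2] = -2981.3391 N (compression)
  F[1-3] = +1374.7315 N (tension)
  F[2-3] = +3054.0556 N (tension)
  F[2-4] = +890.2710 N (tension)
  F[3-4] = -3062.4445 N (compression)
  F[3-5] = +3232.8925 N (tension)
  F[4-5] = -382.5416 N (compression)
  Rx@0 = -3136.9200 N
  Ry@0 = -2734.2498 N
  Ry@4 = +3272.1398 N

2361.940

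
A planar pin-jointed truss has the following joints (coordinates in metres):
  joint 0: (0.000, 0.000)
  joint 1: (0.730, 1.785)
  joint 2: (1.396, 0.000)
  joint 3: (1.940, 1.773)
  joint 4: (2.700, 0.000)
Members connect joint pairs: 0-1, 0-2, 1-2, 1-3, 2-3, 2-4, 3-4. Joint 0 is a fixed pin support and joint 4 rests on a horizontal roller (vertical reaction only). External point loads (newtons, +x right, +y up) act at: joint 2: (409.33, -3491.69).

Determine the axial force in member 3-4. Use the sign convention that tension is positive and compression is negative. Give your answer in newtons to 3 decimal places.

-1964.201

N=5 nodes, M=7 members, R=3 reactions → 2N=10, M+R=10
member 0 (0-1): L=1.9285, (cx,cy)=(0.3785,0.9256)
member 1 (0-2): L=1.3960, (cx,cy)=(1.0000,0.0000)
member 2 (1-2): L=1.9052, (cx,cy)=(0.3496,-0.9369)
member 3 (1-3): L=1.2101, (cx,cy)=(1.0000,-0.0099)
member 4 (2-3): L=1.8546, (cx,cy)=(0.2933,0.9560)
member 5 (2-4): L=1.3040, (cx,cy)=(1.0000,0.0000)
member 6 (3-4): L=1.9290, (cx,cy)=(0.3940,-0.9191)
solve A·x = −loads:
  F[0-1] = -1821.9299 N (compression)
  F[0-2] = +1098.9886 N (tension)
  F[1-2] = +1813.9251 N (tension)
  F[1-3] = -1323.8173 N (compression)
  F[2-3] = +1874.6681 N (tension)
  F[2-4] = +773.8596 N (tension)
  F[3-4] = -1964.2011 N (compression)
  Rx@0 = -409.3300 N
  Ry@0 = +1686.3569 N
  Ry@4 = +1805.3331 N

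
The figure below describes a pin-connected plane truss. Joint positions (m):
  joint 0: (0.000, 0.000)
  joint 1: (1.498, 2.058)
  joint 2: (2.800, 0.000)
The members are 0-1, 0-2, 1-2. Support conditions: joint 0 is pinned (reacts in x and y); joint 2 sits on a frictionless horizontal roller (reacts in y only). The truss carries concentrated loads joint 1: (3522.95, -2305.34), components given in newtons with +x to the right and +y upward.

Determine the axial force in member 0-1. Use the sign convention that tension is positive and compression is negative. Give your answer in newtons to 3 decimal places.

N=3 nodes, M=3 members, R=3 reactions → 2N=6, M+R=6
member 0 (0-1): L=2.5455, (cx,cy)=(0.5885,0.8085)
member 1 (0-2): L=2.8000, (cx,cy)=(1.0000,0.0000)
member 2 (1-2): L=2.4353, (cx,cy)=(0.5346,-0.8451)
solve A·x = −loads:
  F[0-1] = +1876.7948 N (tension)
  F[0-2] = +2418.4588 N (tension)
  F[1-2] = -4523.5131 N (compression)
  Rx@0 = -3522.9500 N
  Ry@0 = -1517.3852 N
  Ry@2 = +3822.7252 N

1876.795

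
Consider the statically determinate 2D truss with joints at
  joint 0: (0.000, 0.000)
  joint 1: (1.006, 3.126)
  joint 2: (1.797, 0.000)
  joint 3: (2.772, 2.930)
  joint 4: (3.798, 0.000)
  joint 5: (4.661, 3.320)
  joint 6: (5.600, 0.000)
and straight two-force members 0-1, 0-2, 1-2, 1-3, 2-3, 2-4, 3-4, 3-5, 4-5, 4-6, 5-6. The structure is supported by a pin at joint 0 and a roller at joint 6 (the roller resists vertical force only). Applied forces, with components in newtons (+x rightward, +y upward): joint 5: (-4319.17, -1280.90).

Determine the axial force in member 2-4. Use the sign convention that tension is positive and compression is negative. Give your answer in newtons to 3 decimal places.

-1693.405

N=7 nodes, M=11 members, R=3 reactions → 2N=14, M+R=14
member 0 (0-1): L=3.2839, (cx,cy)=(0.3063,0.9519)
member 1 (0-2): L=1.7970, (cx,cy)=(1.0000,0.0000)
member 2 (1-2): L=3.2245, (cx,cy)=(0.2453,-0.9694)
member 3 (1-3): L=1.7768, (cx,cy)=(0.9939,-0.1103)
member 4 (2-3): L=3.0880, (cx,cy)=(0.3157,0.9488)
member 5 (2-4): L=2.0010, (cx,cy)=(1.0000,0.0000)
member 6 (3-4): L=3.1044, (cx,cy)=(0.3305,-0.9438)
member 7 (3-5): L=1.9288, (cx,cy)=(0.9793,0.2022)
member 8 (4-5): L=3.4303, (cx,cy)=(0.2516,0.9678)
member 9 (4-6): L=1.8020, (cx,cy)=(1.0000,0.0000)
member 10 (5-6): L=3.4502, (cx,cy)=(0.2722,-0.9623)
solve A·x = −loads:
  F[0-1] = -2915.6106 N (compression)
  F[0-2] = -3425.9893 N (compression)
  F[1-2] = +3050.8382 N (tension)
  F[1-3] = -1651.6535 N (compression)
  F[2-3] = -3117.0745 N (compression)
  F[2-4] = -1693.4046 N (compression)
  F[3-4] = +2206.7465 N (tension)
  F[3-5] = -3425.8409 N (compression)
  F[4-5] = -2151.9594 N (compression)
  F[4-6] = -422.7000 N (compression)
  F[5-6] = +1553.1568 N (tension)
  Rx@0 = +4319.1700 N
  Ry@0 = +2775.4303 N
  Ry@6 = -1494.5303 N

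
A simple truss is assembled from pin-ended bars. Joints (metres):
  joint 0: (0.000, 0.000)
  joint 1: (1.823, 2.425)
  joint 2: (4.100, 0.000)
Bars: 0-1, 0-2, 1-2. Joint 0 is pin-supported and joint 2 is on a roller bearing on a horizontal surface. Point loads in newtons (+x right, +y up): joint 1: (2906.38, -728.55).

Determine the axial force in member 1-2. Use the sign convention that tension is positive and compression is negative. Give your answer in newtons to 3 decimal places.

-2802.398

N=3 nodes, M=3 members, R=3 reactions → 2N=6, M+R=6
member 0 (0-1): L=3.0338, (cx,cy)=(0.6009,0.7993)
member 1 (0-2): L=4.1000, (cx,cy)=(1.0000,0.0000)
member 2 (1-2): L=3.3265, (cx,cy)=(0.6845,-0.7290)
solve A·x = −loads:
  F[0-1] = +1644.3902 N (tension)
  F[0-2] = +1918.2722 N (tension)
  F[1-2] = -2802.3982 N (compression)
  Rx@0 = -2906.3800 N
  Ry@0 = -1314.4056 N
  Ry@2 = +2042.9556 N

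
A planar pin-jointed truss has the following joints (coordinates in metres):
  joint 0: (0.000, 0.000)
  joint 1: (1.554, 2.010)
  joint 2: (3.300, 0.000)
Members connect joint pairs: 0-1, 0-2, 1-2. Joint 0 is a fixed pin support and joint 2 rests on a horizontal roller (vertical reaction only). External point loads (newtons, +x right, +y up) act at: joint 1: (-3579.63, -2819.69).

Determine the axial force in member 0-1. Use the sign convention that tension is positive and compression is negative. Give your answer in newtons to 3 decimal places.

-4641.710

N=3 nodes, M=3 members, R=3 reactions → 2N=6, M+R=6
member 0 (0-1): L=2.5407, (cx,cy)=(0.6116,0.7911)
member 1 (0-2): L=3.3000, (cx,cy)=(1.0000,0.0000)
member 2 (1-2): L=2.6624, (cx,cy)=(0.6558,-0.7549)
solve A·x = −loads:
  F[0-1] = -4641.7103 N (compression)
  F[0-2] = -740.5320 N (compression)
  F[1-2] = +1129.2245 N (tension)
  Rx@0 = +3579.6300 N
  Ry@0 = +3672.1924 N
  Ry@2 = -852.5024 N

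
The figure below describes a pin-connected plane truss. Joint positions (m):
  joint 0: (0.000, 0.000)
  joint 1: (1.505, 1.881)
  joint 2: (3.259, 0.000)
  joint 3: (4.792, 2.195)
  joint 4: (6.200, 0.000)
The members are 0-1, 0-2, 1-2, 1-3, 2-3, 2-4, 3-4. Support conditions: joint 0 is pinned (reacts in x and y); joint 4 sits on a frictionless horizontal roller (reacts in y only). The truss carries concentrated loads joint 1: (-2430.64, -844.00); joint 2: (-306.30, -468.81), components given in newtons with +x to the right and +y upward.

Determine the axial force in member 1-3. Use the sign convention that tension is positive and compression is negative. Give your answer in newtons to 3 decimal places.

412.641

N=5 nodes, M=7 members, R=3 reactions → 2N=10, M+R=10
member 0 (0-1): L=2.4090, (cx,cy)=(0.6247,0.7808)
member 1 (0-2): L=3.2590, (cx,cy)=(1.0000,0.0000)
member 2 (1-2): L=2.5719, (cx,cy)=(0.6820,-0.7314)
member 3 (1-3): L=3.3020, (cx,cy)=(0.9955,0.0951)
member 4 (2-3): L=2.6773, (cx,cy)=(0.5726,0.8198)
member 5 (2-4): L=2.9410, (cx,cy)=(1.0000,0.0000)
member 6 (3-4): L=2.6078, (cx,cy)=(0.5399,-0.8417)
solve A·x = −loads:
  F[0-1] = -2047.7394 N (compression)
  F[0-2] = -1457.6237 N (compression)
  F[1-2] = +1085.8770 N (tension)
  F[1-3] = +412.6411 N (tension)
  F[2-3] = -396.8588 N (compression)
  F[2-4] = -183.5358 N (compression)
  F[3-4] = +339.9290 N (tension)
  Rx@0 = +2736.9400 N
  Ry@0 = +1598.9329 N
  Ry@4 = -286.1229 N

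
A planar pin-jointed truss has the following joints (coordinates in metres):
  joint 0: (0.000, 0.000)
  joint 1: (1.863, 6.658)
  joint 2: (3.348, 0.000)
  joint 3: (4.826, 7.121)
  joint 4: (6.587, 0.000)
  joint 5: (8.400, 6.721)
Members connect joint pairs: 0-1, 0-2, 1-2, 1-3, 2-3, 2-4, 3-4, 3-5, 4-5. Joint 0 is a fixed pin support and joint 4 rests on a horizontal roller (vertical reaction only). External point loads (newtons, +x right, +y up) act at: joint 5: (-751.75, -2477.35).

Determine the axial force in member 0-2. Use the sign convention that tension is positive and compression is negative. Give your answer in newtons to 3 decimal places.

N=6 nodes, M=9 members, R=3 reactions → 2N=12, M+R=12
member 0 (0-1): L=6.9137, (cx,cy)=(0.2695,0.9630)
member 1 (0-2): L=3.3480, (cx,cy)=(1.0000,0.0000)
member 2 (1-2): L=6.8216, (cx,cy)=(0.2177,-0.9760)
member 3 (1-3): L=2.9990, (cx,cy)=(0.9880,0.1544)
member 4 (2-3): L=7.2728, (cx,cy)=(0.2032,0.9791)
member 5 (2-4): L=3.2390, (cx,cy)=(1.0000,0.0000)
member 6 (3-4): L=7.3355, (cx,cy)=(0.2401,-0.9708)
member 7 (3-5): L=3.5963, (cx,cy)=(0.9938,-0.1112)
member 8 (4-5): L=6.9612, (cx,cy)=(0.2604,0.9655)
solve A·x = −loads:
  F[0-1] = -88.4511 N (compression)
  F[0-2] = -727.9157 N (compression)
  F[1-2] = +80.6457 N (tension)
  F[1-3] = -41.8925 N (compression)
  F[2-3] = -80.3892 N (compression)
  F[2-4] = -694.0228 N (compression)
  F[3-4] = +97.0878 N (tension)
  F[3-5] = -81.5405 N (compression)
  F[4-5] = -2575.2942 N (compression)
  Rx@0 = +751.7500 N
  Ry@0 = +85.1793 N
  Ry@4 = +2392.1707 N

-727.916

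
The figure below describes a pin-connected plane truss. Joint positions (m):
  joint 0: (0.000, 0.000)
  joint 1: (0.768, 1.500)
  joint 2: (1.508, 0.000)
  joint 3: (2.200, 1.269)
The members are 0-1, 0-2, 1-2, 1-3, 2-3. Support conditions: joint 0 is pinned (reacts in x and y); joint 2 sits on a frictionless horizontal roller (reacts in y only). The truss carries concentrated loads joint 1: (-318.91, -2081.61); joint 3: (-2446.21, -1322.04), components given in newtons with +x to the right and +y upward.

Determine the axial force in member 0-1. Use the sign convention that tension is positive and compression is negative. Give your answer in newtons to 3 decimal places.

N=4 nodes, M=5 members, R=3 reactions → 2N=8, M+R=8
member 0 (0-1): L=1.6852, (cx,cy)=(0.4557,0.8901)
member 1 (0-2): L=1.5080, (cx,cy)=(1.0000,0.0000)
member 2 (1-2): L=1.6726, (cx,cy)=(0.4424,-0.8968)
member 3 (1-3): L=1.4505, (cx,cy)=(0.9872,-0.1593)
member 4 (2-3): L=1.4454, (cx,cy)=(0.4788,0.8779)
solve A·x = −loads:
  F[0-1] = -3135.0454 N (compression)
  F[0-2] = -1336.3598 N (compression)
  F[1-2] = +1075.7576 N (tension)
  F[1-3] = -1606.2915 N (compression)
  F[2-3] = -1797.1995 N (compression)
  Rx@0 = +2765.1200 N
  Ry@0 = +2790.5472 N
  Ry@2 = +613.1028 N

-3135.045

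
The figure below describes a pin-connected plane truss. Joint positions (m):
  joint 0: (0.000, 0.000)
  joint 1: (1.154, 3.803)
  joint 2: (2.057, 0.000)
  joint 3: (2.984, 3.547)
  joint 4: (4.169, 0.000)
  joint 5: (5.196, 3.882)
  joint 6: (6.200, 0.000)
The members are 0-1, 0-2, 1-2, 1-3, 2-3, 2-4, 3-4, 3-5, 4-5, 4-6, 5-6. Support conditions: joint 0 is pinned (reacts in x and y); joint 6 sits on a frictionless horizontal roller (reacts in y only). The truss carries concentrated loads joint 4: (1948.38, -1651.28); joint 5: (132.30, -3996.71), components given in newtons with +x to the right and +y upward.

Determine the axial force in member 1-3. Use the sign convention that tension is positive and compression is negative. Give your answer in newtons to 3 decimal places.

N=7 nodes, M=11 members, R=3 reactions → 2N=14, M+R=14
member 0 (0-1): L=3.9742, (cx,cy)=(0.2904,0.9569)
member 1 (0-2): L=2.0570, (cx,cy)=(1.0000,0.0000)
member 2 (1-2): L=3.9087, (cx,cy)=(0.2310,-0.9729)
member 3 (1-3): L=1.8478, (cx,cy)=(0.9904,-0.1385)
member 4 (2-3): L=3.6661, (cx,cy)=(0.2529,0.9675)
member 5 (2-4): L=2.1120, (cx,cy)=(1.0000,0.0000)
member 6 (3-4): L=3.7397, (cx,cy)=(0.3169,-0.9485)
member 7 (3-5): L=2.2372, (cx,cy)=(0.9887,0.1497)
member 8 (4-5): L=4.0156, (cx,cy)=(0.2558,0.9667)
member 9 (4-6): L=2.0310, (cx,cy)=(1.0000,0.0000)
member 10 (5-6): L=4.0097, (cx,cy)=(0.2504,-0.9681)
solve A·x = −loads:
  F[0-1] = -1155.0665 N (compression)
  F[0-2] = +2416.0773 N (tension)
  F[1-2] = +1224.9421 N (tension)
  F[1-3] = -624.4060 N (compression)
  F[2-3] = -1231.8354 N (compression)
  F[2-4] = +3010.5402 N (tension)
  F[3-4] = +967.9038 N (tension)
  F[3-5] = -1250.6599 N (compression)
  F[4-5] = +758.4790 N (tension)
  F[4-6] = +1174.8741 N (tension)
  F[5-6] = -4692.1599 N (compression)
  Rx@0 = -2080.6800 N
  Ry@0 = +1105.2997 N
  Ry@6 = +4542.6903 N

-624.406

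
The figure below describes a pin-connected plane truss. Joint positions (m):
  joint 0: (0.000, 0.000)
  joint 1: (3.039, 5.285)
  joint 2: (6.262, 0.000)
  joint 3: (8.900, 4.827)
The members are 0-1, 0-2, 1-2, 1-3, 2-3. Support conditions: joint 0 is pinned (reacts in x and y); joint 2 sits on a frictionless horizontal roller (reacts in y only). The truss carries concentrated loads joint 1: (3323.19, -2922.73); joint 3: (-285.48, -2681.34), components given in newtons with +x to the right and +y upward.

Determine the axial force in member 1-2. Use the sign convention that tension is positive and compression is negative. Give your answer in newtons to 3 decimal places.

-6115.346

N=4 nodes, M=5 members, R=3 reactions → 2N=8, M+R=8
member 0 (0-1): L=6.0965, (cx,cy)=(0.4985,0.8669)
member 1 (0-2): L=6.2620, (cx,cy)=(1.0000,0.0000)
member 2 (1-2): L=6.1902, (cx,cy)=(0.5207,-0.8538)
member 3 (1-3): L=5.8789, (cx,cy)=(0.9970,-0.0779)
member 4 (2-3): L=5.5008, (cx,cy)=(0.4796,0.8775)
solve A·x = −loads:
  F[0-1] = +2549.2186 N (tension)
  F[0-2] = +1766.9588 N (tension)
  F[1-2] = -6115.3460 N (compression)
  F[1-3] = +1135.0215 N (tension)
  F[2-3] = -2954.8677 N (compression)
  Rx@0 = -3037.7100 N
  Ry@0 = -2209.9111 N
  Ry@2 = +7813.9811 N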